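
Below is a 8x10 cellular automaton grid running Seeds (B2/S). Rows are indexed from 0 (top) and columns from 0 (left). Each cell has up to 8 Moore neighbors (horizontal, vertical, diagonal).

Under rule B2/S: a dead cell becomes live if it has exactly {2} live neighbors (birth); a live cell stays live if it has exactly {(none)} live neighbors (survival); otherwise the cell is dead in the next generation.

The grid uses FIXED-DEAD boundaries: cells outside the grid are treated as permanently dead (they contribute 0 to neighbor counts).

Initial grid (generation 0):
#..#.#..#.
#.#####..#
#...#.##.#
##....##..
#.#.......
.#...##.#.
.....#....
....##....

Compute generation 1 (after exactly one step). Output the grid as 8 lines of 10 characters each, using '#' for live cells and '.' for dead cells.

Answer: .......#.#
..........
..........
..##......
........#.
#.#.#..#..
.......#..
......#...

Derivation:
Simulating step by step:
Generation 0 (given above): 29 live cells
Generation 1: 11 live cells
(generation 1 grid is the final answer)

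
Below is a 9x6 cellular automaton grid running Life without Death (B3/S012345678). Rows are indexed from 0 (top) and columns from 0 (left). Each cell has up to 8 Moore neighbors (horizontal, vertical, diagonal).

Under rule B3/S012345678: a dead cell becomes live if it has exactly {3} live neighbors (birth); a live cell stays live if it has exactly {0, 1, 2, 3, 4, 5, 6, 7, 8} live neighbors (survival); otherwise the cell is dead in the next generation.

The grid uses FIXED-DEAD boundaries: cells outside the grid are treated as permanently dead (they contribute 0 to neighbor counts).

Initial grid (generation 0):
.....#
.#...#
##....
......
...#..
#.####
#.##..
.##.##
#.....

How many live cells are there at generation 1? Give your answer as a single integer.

Simulating step by step:
Generation 0 (given above): 19 live cells
Generation 1: 23 live cells
.....#
##...#
##....
......
..##..
#.####
#.##..
###.##
##....
Population at generation 1: 23

Answer: 23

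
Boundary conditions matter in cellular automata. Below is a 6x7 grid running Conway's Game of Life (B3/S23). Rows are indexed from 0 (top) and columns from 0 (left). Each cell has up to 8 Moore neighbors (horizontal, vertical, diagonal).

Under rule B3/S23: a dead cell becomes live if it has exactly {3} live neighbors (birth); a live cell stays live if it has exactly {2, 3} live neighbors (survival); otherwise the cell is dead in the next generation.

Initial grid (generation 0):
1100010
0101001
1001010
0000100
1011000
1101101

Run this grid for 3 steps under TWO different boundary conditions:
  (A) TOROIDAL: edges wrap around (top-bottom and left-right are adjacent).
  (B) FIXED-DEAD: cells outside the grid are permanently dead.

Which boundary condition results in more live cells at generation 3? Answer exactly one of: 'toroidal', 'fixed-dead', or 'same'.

Under TOROIDAL boundary, generation 3:
1000011
1101010
0011000
0001000
0110000
0000101
Population = 14

Under FIXED-DEAD boundary, generation 3:
1111110
1001001
0001000
0000000
1010010
1111100
Population = 18

Comparison: toroidal=14, fixed-dead=18 -> fixed-dead

Answer: fixed-dead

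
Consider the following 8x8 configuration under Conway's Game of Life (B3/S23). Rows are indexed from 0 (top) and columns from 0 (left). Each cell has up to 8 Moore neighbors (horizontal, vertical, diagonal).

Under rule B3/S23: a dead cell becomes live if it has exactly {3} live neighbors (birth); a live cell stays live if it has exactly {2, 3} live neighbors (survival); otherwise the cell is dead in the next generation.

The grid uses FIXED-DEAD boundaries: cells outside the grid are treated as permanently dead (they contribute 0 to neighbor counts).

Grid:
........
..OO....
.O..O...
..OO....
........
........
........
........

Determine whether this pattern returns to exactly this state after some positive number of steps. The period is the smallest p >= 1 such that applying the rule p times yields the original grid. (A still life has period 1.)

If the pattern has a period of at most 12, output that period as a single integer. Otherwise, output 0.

Answer: 1

Derivation:
Simulating and comparing each generation to the original:
Gen 0 (original, given above): 6 live cells
Gen 1: 6 live cells, MATCHES original -> period = 1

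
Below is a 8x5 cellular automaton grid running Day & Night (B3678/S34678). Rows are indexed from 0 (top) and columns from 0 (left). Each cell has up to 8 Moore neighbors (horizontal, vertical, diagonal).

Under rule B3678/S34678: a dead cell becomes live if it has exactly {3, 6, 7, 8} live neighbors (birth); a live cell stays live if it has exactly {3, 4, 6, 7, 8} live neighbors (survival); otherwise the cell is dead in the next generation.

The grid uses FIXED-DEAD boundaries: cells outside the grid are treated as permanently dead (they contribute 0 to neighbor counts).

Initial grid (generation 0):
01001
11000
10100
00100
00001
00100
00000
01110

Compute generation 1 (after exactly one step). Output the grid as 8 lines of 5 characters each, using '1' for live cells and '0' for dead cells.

Answer: 10000
11100
00000
01010
00010
00000
01010
00000

Derivation:
Simulating step by step:
Generation 0 (given above): 12 live cells
Generation 1: 9 live cells
(generation 1 grid is the final answer)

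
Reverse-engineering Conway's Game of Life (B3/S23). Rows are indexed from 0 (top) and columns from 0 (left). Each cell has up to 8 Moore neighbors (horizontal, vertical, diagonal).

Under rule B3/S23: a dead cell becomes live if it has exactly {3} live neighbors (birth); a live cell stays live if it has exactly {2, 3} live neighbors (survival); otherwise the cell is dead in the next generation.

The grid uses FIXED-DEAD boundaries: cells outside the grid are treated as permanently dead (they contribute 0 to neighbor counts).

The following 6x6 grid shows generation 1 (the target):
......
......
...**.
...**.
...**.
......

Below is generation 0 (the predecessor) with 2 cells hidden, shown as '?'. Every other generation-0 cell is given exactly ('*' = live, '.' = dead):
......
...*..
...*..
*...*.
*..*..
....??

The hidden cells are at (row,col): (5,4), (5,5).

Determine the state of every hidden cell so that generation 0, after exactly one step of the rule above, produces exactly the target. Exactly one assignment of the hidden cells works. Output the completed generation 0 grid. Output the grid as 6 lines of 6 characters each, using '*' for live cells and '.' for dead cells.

Hidden generation-0 cells (in order): (5,4), (5,5).
A hidden cell only influences target cells in its own 3x3 neighborhood. Try each of the 2^2 = 4 assignments, step the completed generation 0 forward once under B3/S23, and compare with the target:
  (5,4)=. (5,5)=. -> step gives (4,3)='.' but target has '*' -> reject
  (5,4)=. (5,5)=* -> step gives (4,3)='.' but target has '*' -> reject
  (5,4)=* (5,5)=. -> step reproduces the target at every cell -> ACCEPT
  (5,4)=* (5,5)=* -> step gives (4,4)='.' but target has '*' -> reject
Unique solution: (5,4)=live, (5,5)=dead.
Check: live-neighbor counts of every cell in the completed generation 0:
001110
002120
112231
122321
121232
111211
Applying B3/S23 to generation 0 with these counts gives:
......
......
...**.
...**.
...**.
......
which matches the target exactly.

Answer: ......
...*..
...*..
*...*.
*..*..
....*.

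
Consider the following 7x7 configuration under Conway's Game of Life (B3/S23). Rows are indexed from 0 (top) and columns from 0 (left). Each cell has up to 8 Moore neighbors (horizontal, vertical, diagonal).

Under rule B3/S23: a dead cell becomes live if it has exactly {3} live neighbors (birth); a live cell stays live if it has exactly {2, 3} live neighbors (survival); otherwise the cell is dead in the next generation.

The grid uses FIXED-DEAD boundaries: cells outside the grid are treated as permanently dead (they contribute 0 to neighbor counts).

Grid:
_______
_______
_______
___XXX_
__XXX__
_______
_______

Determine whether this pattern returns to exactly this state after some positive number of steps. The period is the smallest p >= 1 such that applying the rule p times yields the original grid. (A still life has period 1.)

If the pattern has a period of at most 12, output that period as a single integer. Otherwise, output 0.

Simulating and comparing each generation to the original:
Gen 0 (original, given above): 6 live cells
Gen 1: 6 live cells, differs from original
Gen 2: 6 live cells, MATCHES original -> period = 2

Answer: 2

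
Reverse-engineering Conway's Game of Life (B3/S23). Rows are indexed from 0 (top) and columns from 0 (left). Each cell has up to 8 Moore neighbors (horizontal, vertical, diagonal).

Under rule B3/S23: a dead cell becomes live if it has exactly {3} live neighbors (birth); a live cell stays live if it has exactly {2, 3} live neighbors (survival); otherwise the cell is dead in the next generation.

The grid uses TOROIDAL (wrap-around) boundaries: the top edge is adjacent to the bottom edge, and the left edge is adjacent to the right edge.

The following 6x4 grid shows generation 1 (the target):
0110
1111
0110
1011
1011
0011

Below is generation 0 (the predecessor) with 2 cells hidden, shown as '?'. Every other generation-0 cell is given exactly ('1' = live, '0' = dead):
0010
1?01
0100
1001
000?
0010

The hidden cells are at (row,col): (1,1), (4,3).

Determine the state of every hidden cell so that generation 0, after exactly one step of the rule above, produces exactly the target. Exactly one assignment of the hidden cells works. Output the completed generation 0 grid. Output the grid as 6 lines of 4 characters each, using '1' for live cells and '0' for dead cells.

Answer: 0010
1001
0100
1001
0001
0010

Derivation:
Hidden generation-0 cells (in order): (1,1), (4,3).
A hidden cell only influences target cells in its own 3x3 neighborhood. Try each of the 2^2 = 4 assignments, step the completed generation 0 forward once under B3/S23, and compare with the target:
  (1,1)=0 (4,3)=0 -> step gives (3,2)='0' but target has '1' -> reject
  (1,1)=0 (4,3)=1 -> step reproduces the target at every cell -> ACCEPT
  (1,1)=1 (4,3)=0 -> step gives (0,0)='1' but target has '0' -> reject
  (1,1)=1 (4,3)=1 -> step gives (0,0)='1' but target has '0' -> reject
Unique solution: (1,1)=dead, (4,3)=live.
Check: live-neighbor counts of every cell in the completed generation 0:
2324
2332
5234
3232
3233
1223
Applying B3/S23 to generation 0 with these counts gives:
0110
1111
0110
1011
1011
0011
which matches the target exactly.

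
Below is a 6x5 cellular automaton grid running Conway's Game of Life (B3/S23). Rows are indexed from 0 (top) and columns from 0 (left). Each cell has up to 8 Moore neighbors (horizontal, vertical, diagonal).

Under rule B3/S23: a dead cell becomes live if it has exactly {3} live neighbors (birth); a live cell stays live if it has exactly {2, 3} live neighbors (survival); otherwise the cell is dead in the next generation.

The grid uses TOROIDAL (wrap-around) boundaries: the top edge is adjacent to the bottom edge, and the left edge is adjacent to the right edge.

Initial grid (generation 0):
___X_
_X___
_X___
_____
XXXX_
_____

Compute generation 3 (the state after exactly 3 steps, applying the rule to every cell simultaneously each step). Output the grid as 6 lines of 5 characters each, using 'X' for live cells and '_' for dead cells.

Answer: _XXXX
_____
_____
XX_X_
___XX
X____

Derivation:
Simulating step by step:
Generation 0 (given above): 7 live cells
Generation 1: 7 live cells
_____
__X__
_____
X____
_XX__
_X_XX
Generation 2: 10 live cells
__XX_
_____
_____
_X___
_XXXX
XX_X_
Generation 3: 10 live cells
(generation 3 grid is the final answer)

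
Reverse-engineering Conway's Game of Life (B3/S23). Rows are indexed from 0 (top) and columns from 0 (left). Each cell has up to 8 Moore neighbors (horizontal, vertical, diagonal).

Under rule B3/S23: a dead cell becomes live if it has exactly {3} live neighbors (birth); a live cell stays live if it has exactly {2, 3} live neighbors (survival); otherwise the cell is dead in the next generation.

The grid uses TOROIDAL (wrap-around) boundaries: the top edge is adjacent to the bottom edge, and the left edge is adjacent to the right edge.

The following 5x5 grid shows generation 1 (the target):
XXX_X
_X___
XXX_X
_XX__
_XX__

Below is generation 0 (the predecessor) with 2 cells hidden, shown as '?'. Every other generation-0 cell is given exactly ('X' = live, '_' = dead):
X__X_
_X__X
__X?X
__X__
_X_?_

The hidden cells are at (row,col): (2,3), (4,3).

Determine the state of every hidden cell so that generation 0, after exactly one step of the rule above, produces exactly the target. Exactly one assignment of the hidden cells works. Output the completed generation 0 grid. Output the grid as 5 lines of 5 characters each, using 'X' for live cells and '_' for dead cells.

Answer: X__X_
_X__X
__XXX
__X__
_X___

Derivation:
Hidden generation-0 cells (in order): (2,3), (4,3).
A hidden cell only influences target cells in its own 3x3 neighborhood. Try each of the 2^2 = 4 assignments, step the completed generation 0 forward once under B3/S23, and compare with the target:
  (2,3)=_ (4,3)=_ -> step gives (1,2)='X' but target has '_' -> reject
  (2,3)=_ (4,3)=X -> step gives (0,2)='_' but target has 'X' -> reject
  (2,3)=X (4,3)=_ -> step reproduces the target at every cell -> ACCEPT
  (2,3)=X (4,3)=X -> step gives (0,2)='_' but target has 'X' -> reject
Unique solution: (2,3)=live, (4,3)=dead.
Check: live-neighbor counts of every cell in the completed generation 0:
33313
42454
33342
23342
22322
Applying B3/S23 to generation 0 with these counts gives:
XXX_X
_X___
XXX_X
_XX__
_XX__
which matches the target exactly.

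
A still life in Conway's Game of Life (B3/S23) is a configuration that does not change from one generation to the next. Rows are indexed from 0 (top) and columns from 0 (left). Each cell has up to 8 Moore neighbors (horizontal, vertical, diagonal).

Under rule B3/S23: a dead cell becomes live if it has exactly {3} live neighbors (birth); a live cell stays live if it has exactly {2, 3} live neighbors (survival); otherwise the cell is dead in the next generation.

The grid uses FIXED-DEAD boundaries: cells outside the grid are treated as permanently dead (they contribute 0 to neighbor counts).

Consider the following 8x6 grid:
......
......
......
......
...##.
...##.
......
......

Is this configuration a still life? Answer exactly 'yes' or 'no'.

Answer: yes

Derivation:
Compute generation 1 and compare to generation 0 (given above):
Generation 1:
......
......
......
......
...##.
...##.
......
......
The grids are IDENTICAL -> still life.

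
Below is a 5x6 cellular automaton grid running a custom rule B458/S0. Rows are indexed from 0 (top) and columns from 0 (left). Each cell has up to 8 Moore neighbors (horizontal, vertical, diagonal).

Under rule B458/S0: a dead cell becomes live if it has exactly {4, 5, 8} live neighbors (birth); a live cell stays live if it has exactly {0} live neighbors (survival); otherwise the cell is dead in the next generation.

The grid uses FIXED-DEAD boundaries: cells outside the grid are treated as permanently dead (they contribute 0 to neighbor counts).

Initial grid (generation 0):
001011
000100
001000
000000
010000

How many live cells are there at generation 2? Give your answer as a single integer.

Simulating step by step:
Generation 0 (given above): 6 live cells
Generation 1: 1 live cells
000000
000000
000000
000000
010000
Generation 2: 1 live cells
000000
000000
000000
000000
010000
Population at generation 2: 1

Answer: 1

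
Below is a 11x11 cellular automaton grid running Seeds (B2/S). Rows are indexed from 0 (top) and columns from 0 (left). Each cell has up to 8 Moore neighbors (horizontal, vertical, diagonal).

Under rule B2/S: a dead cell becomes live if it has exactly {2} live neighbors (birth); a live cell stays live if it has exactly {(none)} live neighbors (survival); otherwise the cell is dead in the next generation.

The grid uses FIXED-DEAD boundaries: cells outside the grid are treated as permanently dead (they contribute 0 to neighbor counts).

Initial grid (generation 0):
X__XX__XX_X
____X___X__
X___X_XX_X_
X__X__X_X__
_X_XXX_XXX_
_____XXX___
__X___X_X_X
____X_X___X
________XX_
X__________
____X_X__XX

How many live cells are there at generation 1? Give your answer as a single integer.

Answer: 18

Derivation:
Simulating step by step:
Generation 0 (given above): 41 live cells
Generation 1: 18 live cells
_____X_____
XX________X
_X_________
__________X
X__________
_X________X
___XX______
___X_______
_____X_X__X
_____X_X___
_____X_____
Population at generation 1: 18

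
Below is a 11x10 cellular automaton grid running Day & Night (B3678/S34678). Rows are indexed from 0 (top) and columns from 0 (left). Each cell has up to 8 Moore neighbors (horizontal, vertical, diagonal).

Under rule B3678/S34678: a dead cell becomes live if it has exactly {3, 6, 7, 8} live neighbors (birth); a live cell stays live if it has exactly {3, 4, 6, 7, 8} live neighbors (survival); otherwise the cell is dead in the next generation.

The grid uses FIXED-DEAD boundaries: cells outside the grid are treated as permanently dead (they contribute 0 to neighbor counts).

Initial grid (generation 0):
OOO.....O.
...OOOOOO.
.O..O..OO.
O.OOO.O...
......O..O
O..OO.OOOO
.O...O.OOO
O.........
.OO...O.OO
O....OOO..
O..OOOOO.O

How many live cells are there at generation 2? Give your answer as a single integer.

Answer: 37

Derivation:
Simulating step by step:
Generation 0 (given above): 50 live cells
Generation 1: 41 live cells
...OOOO...
O..OOOO.OO
...O.O..O.
.O.O....O.
.OO...O...
......O.OO
O...O..O.O
..O...O...
OO...OO...
..OO..O..O
....OO.OO.
Generation 2: 37 live cells
...O..OO..
..OOOOO...
...OOOO.O.
....O..O..
..O.....OO
.O...O..O.
.....OOO..
O.....OO..
.O.O.OOO..
.O....O.O.
...O..O...
Population at generation 2: 37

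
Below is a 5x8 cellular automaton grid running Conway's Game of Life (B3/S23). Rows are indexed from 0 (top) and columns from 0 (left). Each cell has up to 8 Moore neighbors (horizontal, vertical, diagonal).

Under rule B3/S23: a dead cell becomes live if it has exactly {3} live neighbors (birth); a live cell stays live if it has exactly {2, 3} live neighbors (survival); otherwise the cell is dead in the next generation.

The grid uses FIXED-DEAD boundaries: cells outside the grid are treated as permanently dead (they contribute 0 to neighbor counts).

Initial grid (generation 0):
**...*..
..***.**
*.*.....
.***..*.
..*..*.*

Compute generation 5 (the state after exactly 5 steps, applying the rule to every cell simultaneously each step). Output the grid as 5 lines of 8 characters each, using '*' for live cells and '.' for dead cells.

Simulating step by step:
Generation 0 (given above): 17 live cells
Generation 1: 22 live cells
.******.
*.*****.
....****
...*..*.
.***..*.
Generation 2: 7 live cells
.*....*.
........
..*....*
...*....
..**....
Generation 3: 3 live cells
........
........
........
...*....
..**....
Generation 4: 4 live cells
........
........
........
..**....
..**....
Generation 5: 4 live cells
(generation 5 grid is the final answer)

Answer: ........
........
........
..**....
..**....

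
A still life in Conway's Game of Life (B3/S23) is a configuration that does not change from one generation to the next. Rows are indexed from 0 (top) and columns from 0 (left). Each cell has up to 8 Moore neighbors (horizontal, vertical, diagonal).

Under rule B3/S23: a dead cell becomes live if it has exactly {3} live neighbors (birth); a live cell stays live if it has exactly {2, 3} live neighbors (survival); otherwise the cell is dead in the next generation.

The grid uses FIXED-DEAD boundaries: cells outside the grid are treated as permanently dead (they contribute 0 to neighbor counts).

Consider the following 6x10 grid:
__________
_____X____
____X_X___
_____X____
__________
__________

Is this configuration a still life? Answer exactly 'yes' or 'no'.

Answer: yes

Derivation:
Compute generation 1 and compare to generation 0 (given above):
Generation 1:
__________
_____X____
____X_X___
_____X____
__________
__________
The grids are IDENTICAL -> still life.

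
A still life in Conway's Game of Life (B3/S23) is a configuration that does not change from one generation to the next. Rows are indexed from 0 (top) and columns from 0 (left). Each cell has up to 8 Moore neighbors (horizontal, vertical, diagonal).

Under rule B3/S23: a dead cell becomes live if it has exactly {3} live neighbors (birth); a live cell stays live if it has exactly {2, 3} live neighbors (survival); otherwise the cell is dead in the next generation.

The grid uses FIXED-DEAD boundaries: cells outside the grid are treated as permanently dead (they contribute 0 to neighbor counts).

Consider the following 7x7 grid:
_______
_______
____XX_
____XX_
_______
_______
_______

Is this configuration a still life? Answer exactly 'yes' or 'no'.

Compute generation 1 and compare to generation 0 (given above):
Generation 1:
_______
_______
____XX_
____XX_
_______
_______
_______
The grids are IDENTICAL -> still life.

Answer: yes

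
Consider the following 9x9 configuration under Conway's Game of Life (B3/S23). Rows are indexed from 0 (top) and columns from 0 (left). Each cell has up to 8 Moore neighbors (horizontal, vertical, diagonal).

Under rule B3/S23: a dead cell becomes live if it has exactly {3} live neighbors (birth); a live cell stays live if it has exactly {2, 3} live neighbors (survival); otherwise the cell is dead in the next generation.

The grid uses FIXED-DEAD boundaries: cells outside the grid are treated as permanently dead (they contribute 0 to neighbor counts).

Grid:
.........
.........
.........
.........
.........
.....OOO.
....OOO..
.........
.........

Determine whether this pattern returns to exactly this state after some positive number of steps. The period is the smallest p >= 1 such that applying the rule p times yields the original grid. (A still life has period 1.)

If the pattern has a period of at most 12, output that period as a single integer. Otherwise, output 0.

Simulating and comparing each generation to the original:
Gen 0 (original, given above): 6 live cells
Gen 1: 6 live cells, differs from original
Gen 2: 6 live cells, MATCHES original -> period = 2

Answer: 2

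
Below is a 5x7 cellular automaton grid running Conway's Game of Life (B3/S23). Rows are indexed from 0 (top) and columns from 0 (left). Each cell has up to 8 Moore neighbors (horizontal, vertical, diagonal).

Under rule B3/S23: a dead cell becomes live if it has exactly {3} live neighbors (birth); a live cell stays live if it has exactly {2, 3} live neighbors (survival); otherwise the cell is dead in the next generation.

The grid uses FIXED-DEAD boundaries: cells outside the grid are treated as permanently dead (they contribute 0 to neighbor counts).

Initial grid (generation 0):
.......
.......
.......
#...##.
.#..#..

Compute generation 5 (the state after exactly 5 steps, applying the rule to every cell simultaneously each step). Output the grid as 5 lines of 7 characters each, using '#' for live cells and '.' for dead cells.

Answer: .......
.......
.......
....##.
....##.

Derivation:
Simulating step by step:
Generation 0 (given above): 5 live cells
Generation 1: 4 live cells
.......
.......
.......
....##.
....##.
Generation 2: 4 live cells
.......
.......
.......
....##.
....##.
Generation 3: 4 live cells
.......
.......
.......
....##.
....##.
Generation 4: 4 live cells
.......
.......
.......
....##.
....##.
Generation 5: 4 live cells
(generation 5 grid is the final answer)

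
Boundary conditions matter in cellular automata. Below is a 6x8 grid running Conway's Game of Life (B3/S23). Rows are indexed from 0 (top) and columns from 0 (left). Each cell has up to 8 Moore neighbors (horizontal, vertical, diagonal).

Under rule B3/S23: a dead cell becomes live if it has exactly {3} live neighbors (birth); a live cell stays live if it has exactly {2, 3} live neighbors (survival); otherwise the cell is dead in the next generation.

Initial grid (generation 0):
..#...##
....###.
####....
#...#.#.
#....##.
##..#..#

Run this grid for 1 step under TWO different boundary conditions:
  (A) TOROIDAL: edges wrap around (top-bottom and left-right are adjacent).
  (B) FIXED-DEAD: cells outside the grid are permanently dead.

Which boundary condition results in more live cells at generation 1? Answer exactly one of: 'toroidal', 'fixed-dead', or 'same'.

Answer: fixed-dead

Derivation:
Under TOROIDAL boundary, generation 1:
.#.##...
#...###.
####..#.
#.###.#.
....#.#.
.#......
Population = 20

Under FIXED-DEAD boundary, generation 1:
......##
....####
####..#.
#.###.#.
#...#.##
##...##.
Population = 24

Comparison: toroidal=20, fixed-dead=24 -> fixed-dead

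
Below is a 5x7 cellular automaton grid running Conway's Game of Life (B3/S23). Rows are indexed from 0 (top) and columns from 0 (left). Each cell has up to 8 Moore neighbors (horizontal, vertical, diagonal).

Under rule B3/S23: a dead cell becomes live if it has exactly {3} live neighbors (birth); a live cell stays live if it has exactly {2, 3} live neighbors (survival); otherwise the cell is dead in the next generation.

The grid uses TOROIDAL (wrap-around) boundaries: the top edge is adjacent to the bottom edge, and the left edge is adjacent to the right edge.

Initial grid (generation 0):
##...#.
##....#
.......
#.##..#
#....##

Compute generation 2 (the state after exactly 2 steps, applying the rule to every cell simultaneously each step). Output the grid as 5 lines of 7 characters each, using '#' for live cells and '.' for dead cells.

Answer: ....###
.......
..#...#
.######
.#..##.

Derivation:
Simulating step by step:
Generation 0 (given above): 13 live cells
Generation 1: 10 live cells
.....#.
.#....#
..#....
##...#.
..#.##.
Generation 2: 14 live cells
(generation 2 grid is the final answer)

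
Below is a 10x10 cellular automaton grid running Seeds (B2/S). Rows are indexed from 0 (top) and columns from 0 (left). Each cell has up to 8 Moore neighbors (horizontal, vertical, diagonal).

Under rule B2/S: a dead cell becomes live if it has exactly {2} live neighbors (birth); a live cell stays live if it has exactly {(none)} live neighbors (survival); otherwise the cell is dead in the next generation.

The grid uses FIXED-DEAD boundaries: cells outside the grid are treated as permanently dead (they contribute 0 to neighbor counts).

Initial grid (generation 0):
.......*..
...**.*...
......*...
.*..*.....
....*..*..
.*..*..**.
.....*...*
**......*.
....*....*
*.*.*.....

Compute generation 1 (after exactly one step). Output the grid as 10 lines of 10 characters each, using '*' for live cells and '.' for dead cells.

Answer: ...****...
..........
..*....*..
...*..**..
***...*...
...*.....*
..*.*.*...
....**....
..*..*..*.
.*...*....

Derivation:
Simulating step by step:
Generation 0 (given above): 23 live cells
Generation 1: 25 live cells
(generation 1 grid is the final answer)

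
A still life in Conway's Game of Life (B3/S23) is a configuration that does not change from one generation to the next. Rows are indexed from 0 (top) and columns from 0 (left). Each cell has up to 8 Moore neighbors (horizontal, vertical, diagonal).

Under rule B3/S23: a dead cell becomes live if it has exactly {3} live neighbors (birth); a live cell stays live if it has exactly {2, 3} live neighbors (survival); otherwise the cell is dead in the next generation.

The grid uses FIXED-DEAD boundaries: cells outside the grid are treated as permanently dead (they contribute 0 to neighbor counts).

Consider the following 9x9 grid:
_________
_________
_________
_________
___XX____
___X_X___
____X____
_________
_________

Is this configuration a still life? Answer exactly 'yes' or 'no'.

Answer: yes

Derivation:
Compute generation 1 and compare to generation 0 (given above):
Generation 1:
_________
_________
_________
_________
___XX____
___X_X___
____X____
_________
_________
The grids are IDENTICAL -> still life.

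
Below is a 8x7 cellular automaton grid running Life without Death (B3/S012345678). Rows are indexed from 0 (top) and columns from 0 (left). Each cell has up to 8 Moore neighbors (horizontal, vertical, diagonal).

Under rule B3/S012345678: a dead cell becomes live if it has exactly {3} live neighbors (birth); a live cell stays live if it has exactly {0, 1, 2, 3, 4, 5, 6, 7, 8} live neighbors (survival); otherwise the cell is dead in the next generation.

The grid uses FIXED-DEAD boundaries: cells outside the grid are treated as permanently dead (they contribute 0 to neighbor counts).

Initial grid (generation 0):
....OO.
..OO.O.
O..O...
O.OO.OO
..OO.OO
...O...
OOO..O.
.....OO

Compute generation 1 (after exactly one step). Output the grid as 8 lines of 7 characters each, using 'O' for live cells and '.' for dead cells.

Simulating step by step:
Generation 0 (given above): 23 live cells
Generation 1: 32 live cells
(generation 1 grid is the final answer)

Answer: ...OOO.
..OO.O.
O..O.OO
O.OO.OO
.OOO.OO
...O.OO
OOO.OOO
.O...OO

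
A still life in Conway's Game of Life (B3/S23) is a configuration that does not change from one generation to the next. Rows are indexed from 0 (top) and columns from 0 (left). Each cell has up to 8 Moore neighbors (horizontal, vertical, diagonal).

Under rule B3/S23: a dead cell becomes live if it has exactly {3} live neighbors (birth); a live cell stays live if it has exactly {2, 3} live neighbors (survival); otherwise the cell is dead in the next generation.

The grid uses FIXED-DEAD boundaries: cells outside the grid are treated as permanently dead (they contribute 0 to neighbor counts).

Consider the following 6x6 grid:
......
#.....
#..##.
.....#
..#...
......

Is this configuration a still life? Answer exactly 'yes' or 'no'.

Compute generation 1 and compare to generation 0 (given above):
Generation 1:
......
......
....#.
...##.
......
......
Cell (1,0) differs: gen0=1 vs gen1=0 -> NOT a still life.

Answer: no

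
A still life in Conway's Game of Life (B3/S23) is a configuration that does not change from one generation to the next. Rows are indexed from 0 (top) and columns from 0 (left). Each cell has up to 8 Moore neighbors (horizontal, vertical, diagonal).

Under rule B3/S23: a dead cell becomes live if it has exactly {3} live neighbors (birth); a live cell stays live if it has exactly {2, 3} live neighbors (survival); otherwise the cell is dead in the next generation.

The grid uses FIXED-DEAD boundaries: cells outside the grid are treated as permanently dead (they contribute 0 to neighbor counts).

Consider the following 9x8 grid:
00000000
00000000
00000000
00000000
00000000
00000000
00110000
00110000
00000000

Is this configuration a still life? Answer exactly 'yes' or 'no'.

Compute generation 1 and compare to generation 0 (given above):
Generation 1:
00000000
00000000
00000000
00000000
00000000
00000000
00110000
00110000
00000000
The grids are IDENTICAL -> still life.

Answer: yes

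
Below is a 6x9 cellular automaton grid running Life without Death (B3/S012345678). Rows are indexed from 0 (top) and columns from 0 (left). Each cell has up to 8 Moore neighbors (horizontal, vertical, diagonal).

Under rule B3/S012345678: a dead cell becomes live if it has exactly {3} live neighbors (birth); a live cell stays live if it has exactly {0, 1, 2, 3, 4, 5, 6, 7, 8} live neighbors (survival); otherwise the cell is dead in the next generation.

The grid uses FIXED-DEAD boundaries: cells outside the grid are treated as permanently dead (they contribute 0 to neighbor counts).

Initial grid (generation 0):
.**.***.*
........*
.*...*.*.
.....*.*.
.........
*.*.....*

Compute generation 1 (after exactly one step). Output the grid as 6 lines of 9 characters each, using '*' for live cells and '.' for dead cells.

Simulating step by step:
Generation 0 (given above): 15 live cells
Generation 1: 20 live cells
(generation 1 grid is the final answer)

Answer: .**.*****
.**.*...*
.*...*.**
.....*.*.
.........
*.*.....*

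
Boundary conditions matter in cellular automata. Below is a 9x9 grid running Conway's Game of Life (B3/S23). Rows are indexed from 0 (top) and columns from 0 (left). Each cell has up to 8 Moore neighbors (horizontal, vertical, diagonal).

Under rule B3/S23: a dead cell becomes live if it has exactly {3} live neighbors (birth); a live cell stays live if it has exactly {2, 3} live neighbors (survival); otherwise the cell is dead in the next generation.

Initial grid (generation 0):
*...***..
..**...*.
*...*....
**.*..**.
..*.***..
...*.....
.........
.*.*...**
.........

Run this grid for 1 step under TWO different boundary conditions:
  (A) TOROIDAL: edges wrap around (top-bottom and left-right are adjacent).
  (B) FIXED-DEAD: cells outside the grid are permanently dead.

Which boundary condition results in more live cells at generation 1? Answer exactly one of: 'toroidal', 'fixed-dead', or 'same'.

Answer: toroidal

Derivation:
Under TOROIDAL boundary, generation 1:
...****..
.*.*..*.*
*...*.**.
****..***
.**.****.
...***...
..*......
.........
*...*****
Population = 35

Under FIXED-DEAD boundary, generation 1:
...****..
.*.*..*..
*...*.**.
****..**.
.**.****.
...***...
..*......
.........
.........
Population = 27

Comparison: toroidal=35, fixed-dead=27 -> toroidal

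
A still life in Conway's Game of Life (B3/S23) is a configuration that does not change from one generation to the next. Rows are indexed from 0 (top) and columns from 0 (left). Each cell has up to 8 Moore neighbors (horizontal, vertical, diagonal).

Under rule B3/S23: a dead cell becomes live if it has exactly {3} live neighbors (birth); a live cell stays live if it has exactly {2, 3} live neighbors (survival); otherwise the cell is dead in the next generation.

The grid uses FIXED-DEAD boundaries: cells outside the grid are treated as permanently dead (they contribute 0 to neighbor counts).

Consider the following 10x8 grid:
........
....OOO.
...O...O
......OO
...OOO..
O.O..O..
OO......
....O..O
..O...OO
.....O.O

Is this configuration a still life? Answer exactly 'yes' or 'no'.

Answer: no

Derivation:
Compute generation 1 and compare to generation 0 (given above):
Generation 1:
.....O..
....OOO.
....O..O
...O.OOO
...OOO..
O.OO.O..
OO......
.O....OO
.....O.O
.......O
Cell (0,5) differs: gen0=0 vs gen1=1 -> NOT a still life.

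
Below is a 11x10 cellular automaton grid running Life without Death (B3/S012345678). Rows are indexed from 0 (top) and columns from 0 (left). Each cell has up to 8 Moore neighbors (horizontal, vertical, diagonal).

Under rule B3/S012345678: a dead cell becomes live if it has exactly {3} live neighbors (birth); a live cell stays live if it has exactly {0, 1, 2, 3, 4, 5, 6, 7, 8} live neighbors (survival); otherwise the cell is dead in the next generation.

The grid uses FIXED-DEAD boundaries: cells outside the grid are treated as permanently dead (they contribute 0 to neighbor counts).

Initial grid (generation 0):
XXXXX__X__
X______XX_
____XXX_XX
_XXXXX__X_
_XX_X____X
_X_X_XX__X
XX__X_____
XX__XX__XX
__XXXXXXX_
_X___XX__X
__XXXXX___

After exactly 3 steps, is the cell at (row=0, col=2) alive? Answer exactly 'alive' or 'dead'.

Answer: alive

Derivation:
Simulating step by step:
Generation 0 (given above): 54 live cells
Generation 1: 70 live cells
XXXXX__XX_
X_X____XXX
_XX_XXX_XX
_XXXXXXXX_
XXX_X_X_XX
_X_X_XX__X
XX_XX_X_XX
XX__XX__XX
X_XXXXXXX_
_X___XX_XX
__XXXXX___
Generation 2: 73 live cells
XXXXX__XXX
X_X____XXX
XXX_XXX_XX
_XXXXXXXX_
XXX_X_X_XX
_X_X_XX__X
XX_XX_X_XX
XX__XX__XX
X_XXXXXXX_
_X___XX_XX
__XXXXXX__
Generation 3: 74 live cells
XXXXX__XXX
X_X____XXX
XXX_XXX_XX
_XXXXXXXX_
XXX_X_X_XX
_X_X_XX__X
XX_XX_X_XX
XX__XX__XX
X_XXXXXXX_
_X___XX_XX
__XXXXXXX_

Cell (0,2) at generation 3: 1 -> alive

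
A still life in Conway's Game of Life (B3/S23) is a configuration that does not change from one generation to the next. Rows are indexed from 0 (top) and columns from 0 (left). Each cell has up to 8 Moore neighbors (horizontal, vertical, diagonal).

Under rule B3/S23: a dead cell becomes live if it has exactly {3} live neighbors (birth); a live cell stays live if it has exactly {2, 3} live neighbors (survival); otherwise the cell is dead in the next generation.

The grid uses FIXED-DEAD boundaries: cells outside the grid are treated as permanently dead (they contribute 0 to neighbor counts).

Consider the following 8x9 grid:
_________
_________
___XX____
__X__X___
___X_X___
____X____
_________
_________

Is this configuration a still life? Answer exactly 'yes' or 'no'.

Answer: yes

Derivation:
Compute generation 1 and compare to generation 0 (given above):
Generation 1:
_________
_________
___XX____
__X__X___
___X_X___
____X____
_________
_________
The grids are IDENTICAL -> still life.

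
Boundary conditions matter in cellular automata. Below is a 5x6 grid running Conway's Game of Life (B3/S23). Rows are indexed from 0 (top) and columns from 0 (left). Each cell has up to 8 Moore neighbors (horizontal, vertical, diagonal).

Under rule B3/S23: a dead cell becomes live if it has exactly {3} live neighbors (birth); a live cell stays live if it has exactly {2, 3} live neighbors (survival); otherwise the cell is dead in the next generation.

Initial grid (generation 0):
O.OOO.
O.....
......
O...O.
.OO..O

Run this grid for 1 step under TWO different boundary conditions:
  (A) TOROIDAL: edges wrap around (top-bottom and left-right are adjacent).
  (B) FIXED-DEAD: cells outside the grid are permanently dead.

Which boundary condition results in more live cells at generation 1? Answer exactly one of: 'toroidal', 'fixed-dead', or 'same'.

Answer: toroidal

Derivation:
Under TOROIDAL boundary, generation 1:
O.OOO.
.O.O.O
.....O
OO...O
..O...
Population = 12

Under FIXED-DEAD boundary, generation 1:
.O.O..
.O.O..
......
.O....
.O....
Population = 6

Comparison: toroidal=12, fixed-dead=6 -> toroidal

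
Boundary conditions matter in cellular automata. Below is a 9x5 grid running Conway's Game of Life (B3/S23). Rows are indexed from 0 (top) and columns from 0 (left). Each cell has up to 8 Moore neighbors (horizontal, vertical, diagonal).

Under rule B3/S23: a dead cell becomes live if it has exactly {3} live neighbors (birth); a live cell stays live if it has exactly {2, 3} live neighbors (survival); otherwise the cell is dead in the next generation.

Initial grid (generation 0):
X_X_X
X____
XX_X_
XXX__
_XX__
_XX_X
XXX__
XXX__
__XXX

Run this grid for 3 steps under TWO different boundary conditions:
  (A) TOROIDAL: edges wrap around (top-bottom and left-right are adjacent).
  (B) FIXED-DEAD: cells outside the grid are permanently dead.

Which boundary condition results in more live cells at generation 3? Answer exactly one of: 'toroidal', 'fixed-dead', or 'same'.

Under TOROIDAL boundary, generation 3:
_X_X_
X___X
_XX__
_____
_____
_____
_____
_____
__X__
Population = 7

Under FIXED-DEAD boundary, generation 3:
_XX__
_____
_XXX_
_____
_____
_____
_____
_____
_____
Population = 5

Comparison: toroidal=7, fixed-dead=5 -> toroidal

Answer: toroidal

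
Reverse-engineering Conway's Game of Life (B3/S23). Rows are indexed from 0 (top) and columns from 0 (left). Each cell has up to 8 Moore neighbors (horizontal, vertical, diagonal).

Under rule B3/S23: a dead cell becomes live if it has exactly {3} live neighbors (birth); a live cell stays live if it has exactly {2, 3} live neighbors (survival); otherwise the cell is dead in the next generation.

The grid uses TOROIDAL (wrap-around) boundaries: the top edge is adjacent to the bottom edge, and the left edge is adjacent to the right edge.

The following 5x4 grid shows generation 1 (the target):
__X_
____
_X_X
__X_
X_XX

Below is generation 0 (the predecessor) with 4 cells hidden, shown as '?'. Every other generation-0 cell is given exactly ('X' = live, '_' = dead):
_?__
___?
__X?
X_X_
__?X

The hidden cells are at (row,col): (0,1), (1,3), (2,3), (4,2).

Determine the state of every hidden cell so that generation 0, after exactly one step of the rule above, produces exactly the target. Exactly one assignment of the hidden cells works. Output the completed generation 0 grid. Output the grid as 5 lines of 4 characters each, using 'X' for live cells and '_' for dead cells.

Hidden generation-0 cells (in order): (0,1), (1,3), (2,3), (4,2).
A hidden cell only influences target cells in its own 3x3 neighborhood. Try each of the 2^4 = 16 assignments, step the completed generation 0 forward once under B3/S23, and compare with the target:
  (0,1)=_ (1,3)=_ (2,3)=_ (4,2)=_ -> step gives (0,2)='_' but target has 'X' -> reject
  (0,1)=_ (1,3)=_ (2,3)=_ (4,2)=X -> step gives (0,2)='_' but target has 'X' -> reject
  (0,1)=_ (1,3)=_ (2,3)=X (4,2)=_ -> step gives (0,2)='_' but target has 'X' -> reject
  (0,1)=_ (1,3)=_ (2,3)=X (4,2)=X -> step gives (0,2)='_' but target has 'X' -> reject
  (0,1)=_ (1,3)=X (2,3)=_ (4,2)=_ -> step gives (0,2)='_' but target has 'X' -> reject
  (0,1)=_ (1,3)=X (2,3)=_ (4,2)=X -> step gives (0,3)='X' but target has '_' -> reject
  (0,1)=_ (1,3)=X (2,3)=X (4,2)=_ -> step gives (0,2)='_' but target has 'X' -> reject
  (0,1)=_ (1,3)=X (2,3)=X (4,2)=X -> step gives (0,3)='X' but target has '_' -> reject
  (0,1)=X (1,3)=_ (2,3)=_ (4,2)=_ -> step gives (0,2)='_' but target has 'X' -> reject
  (0,1)=X (1,3)=_ (2,3)=_ (4,2)=X -> step reproduces the target at every cell -> ACCEPT
  (0,1)=X (1,3)=_ (2,3)=X (4,2)=_ -> step gives (0,2)='_' but target has 'X' -> reject
  (0,1)=X (1,3)=_ (2,3)=X (4,2)=X -> step gives (1,2)='X' but target has '_' -> reject
  (0,1)=X (1,3)=X (2,3)=_ (4,2)=_ -> step gives (0,0)='X' but target has '_' -> reject
  (0,1)=X (1,3)=X (2,3)=_ (4,2)=X -> step gives (0,0)='X' but target has '_' -> reject
  (0,1)=X (1,3)=X (2,3)=X (4,2)=_ -> step gives (0,0)='X' but target has '_' -> reject
  (0,1)=X (1,3)=X (2,3)=X (4,2)=X -> step gives (0,0)='X' but target has '_' -> reject
Unique solution: (0,1)=live, (1,3)=dead, (2,3)=dead, (4,2)=live.
Check: live-neighbor counts of every cell in the completed generation 0:
2132
1221
1313
1435
3433
Applying B3/S23 to generation 0 with these counts gives:
__X_
____
_X_X
__X_
X_XX
which matches the target exactly.

Answer: _X__
____
__X_
X_X_
__XX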